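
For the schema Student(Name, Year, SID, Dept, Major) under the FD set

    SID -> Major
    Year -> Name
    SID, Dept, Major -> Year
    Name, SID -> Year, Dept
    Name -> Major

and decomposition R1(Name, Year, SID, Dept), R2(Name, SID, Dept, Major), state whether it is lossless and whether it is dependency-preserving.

lossless and dependency-preserving

Lossless test: (Name, SID, Dept)⁺ = {Name, Year, SID, Dept, Major}, which contains all of one fragment — lossless.
Dependency preservation: SID, Dept, Major → Year is not contained in any single fragment, but the restricted closure of its left-hand side across the fragments still reaches the right-hand side; the remaining FDs each lie inside some fragment. All dependencies are preserved.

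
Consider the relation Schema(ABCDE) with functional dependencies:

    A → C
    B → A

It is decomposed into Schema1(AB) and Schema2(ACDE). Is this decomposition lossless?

No

Common attributes: Schema1 ∩ Schema2 = {A}.
Closure of {A}: A → C applies, adding C. So (A)⁺ = {AC}.
The closure contains neither all of Schema1 = {AB} nor all of Schema2 = {ACDE}, so the common attributes are not a superkey of either fragment. The join is lossy.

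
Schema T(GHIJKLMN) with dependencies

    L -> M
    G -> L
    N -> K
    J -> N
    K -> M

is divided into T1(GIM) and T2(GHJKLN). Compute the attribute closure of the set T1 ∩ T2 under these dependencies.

GLM

T1 ∩ T2 = {G}.
G → L applies, adding L
L → M applies, adding M
Closure: {GLM}.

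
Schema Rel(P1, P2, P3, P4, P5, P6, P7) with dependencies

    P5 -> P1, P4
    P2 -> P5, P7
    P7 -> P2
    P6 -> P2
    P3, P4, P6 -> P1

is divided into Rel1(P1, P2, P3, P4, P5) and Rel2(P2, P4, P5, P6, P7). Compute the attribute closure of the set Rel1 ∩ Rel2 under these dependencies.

Rel1 ∩ Rel2 = {P2, P4, P5}.
P5 → P1, P4 applies, adding P1
P2 → P5, P7 applies, adding P7
Closure: {P1, P2, P4, P5, P7}.

P1, P2, P4, P5, P7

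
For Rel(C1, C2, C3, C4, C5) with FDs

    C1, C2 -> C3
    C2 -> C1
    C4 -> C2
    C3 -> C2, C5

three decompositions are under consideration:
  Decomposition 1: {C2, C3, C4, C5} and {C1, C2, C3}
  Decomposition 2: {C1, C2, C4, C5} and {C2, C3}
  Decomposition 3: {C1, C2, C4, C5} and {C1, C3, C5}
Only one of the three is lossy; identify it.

Decomposition 1: common = {C2, C3}, closure = {C1, C2, C3, C5} → lossless.
Decomposition 2: common = {C2}, closure = {C1, C2, C3, C5} → lossless.
Decomposition 3: common = {C1, C5}, closure = {C1, C5} → lossy.

Decomposition 3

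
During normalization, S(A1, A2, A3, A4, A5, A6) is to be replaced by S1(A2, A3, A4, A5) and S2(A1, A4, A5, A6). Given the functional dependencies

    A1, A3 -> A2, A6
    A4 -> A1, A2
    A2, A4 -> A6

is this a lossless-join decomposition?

Yes

Common attributes: S1 ∩ S2 = {A4, A5}.
Closure of {A4, A5}: A4 → A1, A2 applies, adding A1, A2; A2, A4 → A6 applies, adding A6. So (A4, A5)⁺ = {A1, A2, A4, A5, A6}.
This closure contains every attribute of S2, so S1 ∩ S2 → S2. The join is lossless.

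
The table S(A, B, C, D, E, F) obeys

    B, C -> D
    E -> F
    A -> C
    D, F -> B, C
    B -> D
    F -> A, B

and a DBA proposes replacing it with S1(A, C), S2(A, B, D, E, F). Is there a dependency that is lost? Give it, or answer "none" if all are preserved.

B, C → D: restricted closure across fragments reaches D.
E → F lies within S2.
A → C lies within S1.
D, F → B, C: restricted closure across fragments reaches B, C.
B → D lies within S2.
F → A, B lies within S2.
Every dependency is enforceable on the fragments, so the decomposition is dependency-preserving.

none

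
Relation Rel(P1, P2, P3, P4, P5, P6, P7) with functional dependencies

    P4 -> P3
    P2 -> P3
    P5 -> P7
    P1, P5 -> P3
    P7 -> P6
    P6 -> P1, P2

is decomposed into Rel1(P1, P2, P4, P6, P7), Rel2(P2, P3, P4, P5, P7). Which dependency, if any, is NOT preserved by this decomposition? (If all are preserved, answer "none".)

none

P4 → P3 lies within Rel2.
P2 → P3 lies within Rel2.
P5 → P7 lies within Rel2.
P1, P5 → P3: restricted closure across fragments reaches P3.
P7 → P6 lies within Rel1.
P6 → P1, P2 lies within Rel1.
Every dependency is enforceable on the fragments, so the decomposition is dependency-preserving.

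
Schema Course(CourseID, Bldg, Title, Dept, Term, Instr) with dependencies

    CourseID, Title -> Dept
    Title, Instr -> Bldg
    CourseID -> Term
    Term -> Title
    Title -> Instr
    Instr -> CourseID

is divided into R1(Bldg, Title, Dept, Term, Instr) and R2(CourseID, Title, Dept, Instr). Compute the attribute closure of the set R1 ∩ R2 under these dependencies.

R1 ∩ R2 = {Title, Dept, Instr}.
Title, Instr → Bldg applies, adding Bldg
Instr → CourseID applies, adding CourseID
CourseID → Term applies, adding Term
Closure: {CourseID, Bldg, Title, Dept, Term, Instr}.

CourseID, Bldg, Title, Dept, Term, Instr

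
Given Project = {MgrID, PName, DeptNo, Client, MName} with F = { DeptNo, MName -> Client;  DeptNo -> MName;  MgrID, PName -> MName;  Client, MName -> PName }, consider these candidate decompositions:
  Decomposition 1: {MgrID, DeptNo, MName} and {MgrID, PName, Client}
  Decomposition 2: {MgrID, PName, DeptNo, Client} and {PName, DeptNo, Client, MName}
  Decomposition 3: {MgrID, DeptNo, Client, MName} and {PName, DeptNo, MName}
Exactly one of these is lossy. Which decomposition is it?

Decomposition 1

Decomposition 1: common = {MgrID}, closure = {MgrID} → lossy.
Decomposition 2: common = {PName, DeptNo, Client}, closure = {PName, DeptNo, Client, MName} → lossless.
Decomposition 3: common = {DeptNo, MName}, closure = {PName, DeptNo, Client, MName} → lossless.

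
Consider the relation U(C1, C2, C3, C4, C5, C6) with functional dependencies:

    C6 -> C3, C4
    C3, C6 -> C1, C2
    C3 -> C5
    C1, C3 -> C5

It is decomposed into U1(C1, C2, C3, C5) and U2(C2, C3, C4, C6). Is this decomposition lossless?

Common attributes: U1 ∩ U2 = {C2, C3}.
Closure of {C2, C3}: C3 → C5 applies, adding C5. So (C2, C3)⁺ = {C2, C3, C5}.
The closure contains neither all of U1 = {C1, C2, C3, C5} nor all of U2 = {C2, C3, C4, C6}, so the common attributes are not a superkey of either fragment. The join is lossy.

No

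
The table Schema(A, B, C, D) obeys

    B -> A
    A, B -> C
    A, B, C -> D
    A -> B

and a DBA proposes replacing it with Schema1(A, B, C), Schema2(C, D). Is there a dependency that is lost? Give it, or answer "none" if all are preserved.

A, B, C -> D

Check A, B, C → D: no single fragment contains all of {A, B, C, D}, and the restricted closure of {A, B, C} across the fragments never reaches {D}.
B → A is preserved.
A, B → C is preserved.
A → B is preserved.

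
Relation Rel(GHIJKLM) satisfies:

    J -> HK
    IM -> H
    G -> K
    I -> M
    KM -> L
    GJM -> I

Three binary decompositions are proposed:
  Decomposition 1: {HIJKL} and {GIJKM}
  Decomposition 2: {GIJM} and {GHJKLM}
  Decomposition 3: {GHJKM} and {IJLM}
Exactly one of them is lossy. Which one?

Decomposition 3

Decomposition 1: common = {IJK}, closure = {HIJKLM} → lossless.
Decomposition 2: common = {GJM}, closure = {GHIJKLM} → lossless.
Decomposition 3: common = {JM}, closure = {HJKLM} → lossy.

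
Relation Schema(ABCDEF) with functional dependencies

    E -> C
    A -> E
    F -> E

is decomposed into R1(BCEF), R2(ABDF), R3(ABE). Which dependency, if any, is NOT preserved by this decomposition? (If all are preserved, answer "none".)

E → C lies within R1.
A → E lies within R3.
F → E lies within R1.
Every dependency is enforceable on the fragments, so the decomposition is dependency-preserving.

none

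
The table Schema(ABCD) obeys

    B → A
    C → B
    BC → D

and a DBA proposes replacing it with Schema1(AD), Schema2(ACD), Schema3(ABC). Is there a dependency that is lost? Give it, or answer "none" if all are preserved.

none

B → A lies within Schema3.
C → B lies within Schema3.
BC → D: restricted closure across fragments reaches D.
Every dependency is enforceable on the fragments, so the decomposition is dependency-preserving.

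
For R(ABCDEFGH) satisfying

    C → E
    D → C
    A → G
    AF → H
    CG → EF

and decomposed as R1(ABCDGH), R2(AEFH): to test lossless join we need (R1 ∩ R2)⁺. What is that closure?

AGH

R1 ∩ R2 = {AH}.
A → G applies, adding G
Closure: {AGH}.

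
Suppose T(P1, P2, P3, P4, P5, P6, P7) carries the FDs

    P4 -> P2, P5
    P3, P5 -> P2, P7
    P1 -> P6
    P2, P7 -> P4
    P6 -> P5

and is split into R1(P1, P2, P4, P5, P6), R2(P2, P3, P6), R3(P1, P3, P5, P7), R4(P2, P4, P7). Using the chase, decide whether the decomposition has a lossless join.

Chase test. Columns are P1, P2, P3, P4, P5, P6, P7; row i has aⱼ where attribute j ∈ Ri, else bᵢⱼ.
Initial tableau (one row per fragment):
  row 1: a1 a2 b13 a4 a5 a6 b17
  row 2: b21 a2 a3 b24 b25 a6 b27
  row 3: a1 b32 a3 b34 a5 b36 a7
  row 4: b41 a2 b43 a4 b45 b46 a7
Rows 1 and 4 agree on P4; apply P4→P2, P5 and equate their P2, P5 entries.
Rows 1 and 3 agree on P1; apply P1→P6 and equate their P6 entries.
Rows 1 and 2 agree on P6; apply P6→P5 and equate their P5 entries.
Rows 2 and 3 agree on P3, P5; apply P3, P5→P2, P7 and equate their P2, P7 entries.
Rows 2 and 3 agree on P2, P7; apply P2, P7→P4 and equate their P4 entries.
Rows 2 and 4 agree on P2, P7; apply P2, P7→P4 and equate their P4 entries.
Row 3 is now all distinguished symbols — the join is lossless.

Yes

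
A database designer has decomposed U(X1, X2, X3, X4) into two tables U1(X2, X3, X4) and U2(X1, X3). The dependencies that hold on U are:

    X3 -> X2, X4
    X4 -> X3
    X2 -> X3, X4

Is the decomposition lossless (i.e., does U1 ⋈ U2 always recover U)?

Yes

Common attributes: U1 ∩ U2 = {X3}.
Closure of {X3}: X3 → X2, X4 applies, adding X2, X4. So (X3)⁺ = {X2, X3, X4}.
This closure contains every attribute of U1, so U1 ∩ U2 → U1. The join is lossless.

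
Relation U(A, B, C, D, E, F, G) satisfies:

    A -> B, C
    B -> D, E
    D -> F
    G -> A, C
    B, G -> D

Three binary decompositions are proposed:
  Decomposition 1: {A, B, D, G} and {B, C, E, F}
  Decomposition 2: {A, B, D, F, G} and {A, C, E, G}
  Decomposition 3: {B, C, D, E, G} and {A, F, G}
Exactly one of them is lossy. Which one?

Decomposition 1: common = {B}, closure = {B, D, E, F} → lossy.
Decomposition 2: common = {A, G}, closure = {A, B, C, D, E, F, G} → lossless.
Decomposition 3: common = {G}, closure = {A, B, C, D, E, F, G} → lossless.

Decomposition 1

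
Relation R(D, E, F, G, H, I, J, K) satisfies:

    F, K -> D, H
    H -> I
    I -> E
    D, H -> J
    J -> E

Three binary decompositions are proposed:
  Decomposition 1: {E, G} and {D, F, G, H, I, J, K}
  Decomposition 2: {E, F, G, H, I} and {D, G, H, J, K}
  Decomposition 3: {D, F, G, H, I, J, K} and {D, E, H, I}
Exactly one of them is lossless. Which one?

Decomposition 3

Decomposition 1: common = {G}, closure = {G} → lossy.
Decomposition 2: common = {G, H}, closure = {E, G, H, I} → lossy.
Decomposition 3: common = {D, H, I}, closure = {D, E, H, I, J} → lossless.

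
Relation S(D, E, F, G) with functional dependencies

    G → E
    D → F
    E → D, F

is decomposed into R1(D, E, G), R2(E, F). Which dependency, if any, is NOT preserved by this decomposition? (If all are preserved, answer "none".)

Check D → F: no single fragment contains all of {D, F}, and the restricted closure of {D} across the fragments never reaches {F}.
G → E is preserved.
E → D, F is preserved.

D → F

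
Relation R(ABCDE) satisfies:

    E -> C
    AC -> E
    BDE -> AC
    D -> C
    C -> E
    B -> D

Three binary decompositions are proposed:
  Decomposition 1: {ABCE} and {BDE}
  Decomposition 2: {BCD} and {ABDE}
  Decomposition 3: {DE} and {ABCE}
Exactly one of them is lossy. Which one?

Decomposition 1: common = {BE}, closure = {ABCDE} → lossless.
Decomposition 2: common = {BD}, closure = {ABCDE} → lossless.
Decomposition 3: common = {E}, closure = {CE} → lossy.

Decomposition 3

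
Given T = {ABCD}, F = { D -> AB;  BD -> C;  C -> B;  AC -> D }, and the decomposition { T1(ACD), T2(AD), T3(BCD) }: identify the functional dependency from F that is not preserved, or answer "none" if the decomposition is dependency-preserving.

none

D → AB: restricted closure across fragments reaches AB.
BD → C lies within T3.
C → B lies within T3.
AC → D lies within T1.
Every dependency is enforceable on the fragments, so the decomposition is dependency-preserving.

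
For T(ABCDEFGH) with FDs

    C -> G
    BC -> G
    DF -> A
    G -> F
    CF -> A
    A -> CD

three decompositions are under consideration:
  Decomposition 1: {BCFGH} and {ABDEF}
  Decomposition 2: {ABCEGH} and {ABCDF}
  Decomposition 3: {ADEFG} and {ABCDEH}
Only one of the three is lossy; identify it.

Decomposition 1

Decomposition 1: common = {BF}, closure = {BF} → lossy.
Decomposition 2: common = {ABC}, closure = {ABCDFG} → lossless.
Decomposition 3: common = {ADE}, closure = {ACDEFG} → lossless.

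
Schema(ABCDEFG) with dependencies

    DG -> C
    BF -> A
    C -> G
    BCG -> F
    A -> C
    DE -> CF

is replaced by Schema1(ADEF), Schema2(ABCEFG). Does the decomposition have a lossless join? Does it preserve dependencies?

Lossless test: (AEF)⁺ = {ACEFG}, which is a superkey of neither fragment — lossy.
Dependency preservation: the restricted closure of {DG} across the fragments never reaches {C}, so DG → C cannot be enforced without a join — not preserved.

lossy and not dependency-preserving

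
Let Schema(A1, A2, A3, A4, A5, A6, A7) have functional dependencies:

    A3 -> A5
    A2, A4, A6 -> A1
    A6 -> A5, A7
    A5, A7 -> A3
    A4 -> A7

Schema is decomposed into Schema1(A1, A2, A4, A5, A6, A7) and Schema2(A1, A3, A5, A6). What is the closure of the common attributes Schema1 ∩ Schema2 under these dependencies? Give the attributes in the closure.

A1, A3, A5, A6, A7

Schema1 ∩ Schema2 = {A1, A5, A6}.
A6 → A5, A7 applies, adding A7
A5, A7 → A3 applies, adding A3
Closure: {A1, A3, A5, A6, A7}.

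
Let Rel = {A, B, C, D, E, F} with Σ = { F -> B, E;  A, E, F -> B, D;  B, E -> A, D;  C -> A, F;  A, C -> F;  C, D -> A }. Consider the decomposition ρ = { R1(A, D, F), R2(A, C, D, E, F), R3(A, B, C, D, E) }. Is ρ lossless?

Yes

Chase test. Columns are A, B, C, D, E, F; row i has aⱼ where attribute j ∈ Ri, else bᵢⱼ.
Initial tableau (one row per fragment):
  row 1: a1 b12 b13 a4 b15 a6
  row 2: a1 b22 a3 a4 a5 a6
  row 3: a1 a2 a3 a4 a5 b36
Rows 1 and 2 agree on F; apply F→B, E and equate their B, E entries.
Rows 2 and 3 agree on C; apply C→A, F and equate their A, F entries.
Rows 1 and 3 agree on F; apply F→B, E and equate their B, E entries.
Row 2 is now all distinguished symbols — the join is lossless.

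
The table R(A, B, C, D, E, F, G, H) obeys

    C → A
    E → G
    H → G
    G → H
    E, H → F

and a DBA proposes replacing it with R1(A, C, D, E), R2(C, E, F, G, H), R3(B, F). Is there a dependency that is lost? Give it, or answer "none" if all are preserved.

C → A lies within R1.
E → G lies within R2.
H → G lies within R2.
G → H lies within R2.
E, H → F lies within R2.
Every dependency is enforceable on the fragments, so the decomposition is dependency-preserving.

none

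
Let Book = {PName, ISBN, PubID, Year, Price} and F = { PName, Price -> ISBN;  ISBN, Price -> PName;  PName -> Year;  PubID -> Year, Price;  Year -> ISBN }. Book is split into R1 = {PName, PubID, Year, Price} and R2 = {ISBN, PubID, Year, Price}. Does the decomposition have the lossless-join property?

Common attributes: R1 ∩ R2 = {PubID, Year, Price}.
Closure of {PubID, Year, Price}: Year → ISBN applies, adding ISBN; ISBN, Price → PName applies, adding PName. So (PubID, Year, Price)⁺ = {PName, ISBN, PubID, Year, Price}.
This closure contains every attribute of R1, so R1 ∩ R2 → R1. The join is lossless.

Yes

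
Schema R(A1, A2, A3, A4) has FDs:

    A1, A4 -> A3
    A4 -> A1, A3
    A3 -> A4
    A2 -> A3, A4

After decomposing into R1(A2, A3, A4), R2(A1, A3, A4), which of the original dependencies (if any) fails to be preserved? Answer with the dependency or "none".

A1, A4 → A3 lies within R2.
A4 → A1, A3 lies within R2.
A3 → A4 lies within R1.
A2 → A3, A4 lies within R1.
Every dependency is enforceable on the fragments, so the decomposition is dependency-preserving.

none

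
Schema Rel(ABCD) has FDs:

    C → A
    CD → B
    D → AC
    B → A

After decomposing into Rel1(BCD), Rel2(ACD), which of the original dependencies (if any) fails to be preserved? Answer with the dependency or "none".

Check B → A: no single fragment contains all of {AB}, and the restricted closure of {B} across the fragments never reaches {A}.
C → A is preserved.
CD → B is preserved.
D → AC is preserved.

B → A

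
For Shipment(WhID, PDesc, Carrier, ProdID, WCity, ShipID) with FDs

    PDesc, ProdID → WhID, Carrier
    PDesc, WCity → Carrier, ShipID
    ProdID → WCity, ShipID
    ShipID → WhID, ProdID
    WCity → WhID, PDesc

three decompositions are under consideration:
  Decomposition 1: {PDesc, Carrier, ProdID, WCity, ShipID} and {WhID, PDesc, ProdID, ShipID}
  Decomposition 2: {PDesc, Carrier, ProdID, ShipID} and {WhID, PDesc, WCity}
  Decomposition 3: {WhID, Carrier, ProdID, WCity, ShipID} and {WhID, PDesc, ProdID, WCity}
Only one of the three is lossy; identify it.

Decomposition 1: common = {PDesc, ProdID, ShipID}, closure = {WhID, PDesc, Carrier, ProdID, WCity, ShipID} → lossless.
Decomposition 2: common = {PDesc}, closure = {PDesc} → lossy.
Decomposition 3: common = {WhID, ProdID, WCity}, closure = {WhID, PDesc, Carrier, ProdID, WCity, ShipID} → lossless.

Decomposition 2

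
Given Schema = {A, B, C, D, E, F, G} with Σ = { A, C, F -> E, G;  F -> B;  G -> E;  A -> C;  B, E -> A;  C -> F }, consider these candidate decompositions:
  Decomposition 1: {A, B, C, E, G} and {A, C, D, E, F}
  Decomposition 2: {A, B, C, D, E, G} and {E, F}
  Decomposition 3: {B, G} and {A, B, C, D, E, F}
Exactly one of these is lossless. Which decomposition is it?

Decomposition 1

Decomposition 1: common = {A, C, E}, closure = {A, B, C, E, F, G} → lossless.
Decomposition 2: common = {E}, closure = {E} → lossy.
Decomposition 3: common = {B}, closure = {B} → lossy.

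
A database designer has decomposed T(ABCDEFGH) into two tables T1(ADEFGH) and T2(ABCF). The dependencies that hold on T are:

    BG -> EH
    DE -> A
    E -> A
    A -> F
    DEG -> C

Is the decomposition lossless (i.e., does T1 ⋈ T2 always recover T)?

No

Common attributes: T1 ∩ T2 = {AF}.
No dependency enlarges {AF}, so (AF)⁺ = {AF}.
The closure contains neither all of T1 = {ADEFGH} nor all of T2 = {ABCF}, so the common attributes are not a superkey of either fragment. The join is lossy.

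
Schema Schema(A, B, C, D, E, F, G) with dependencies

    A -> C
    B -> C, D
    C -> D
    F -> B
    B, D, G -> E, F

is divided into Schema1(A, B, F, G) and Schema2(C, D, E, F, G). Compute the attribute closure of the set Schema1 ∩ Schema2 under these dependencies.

Schema1 ∩ Schema2 = {F, G}.
F → B applies, adding B
B → C, D applies, adding C, D
B, D, G → E, F applies, adding E
Closure: {B, C, D, E, F, G}.

B, C, D, E, F, G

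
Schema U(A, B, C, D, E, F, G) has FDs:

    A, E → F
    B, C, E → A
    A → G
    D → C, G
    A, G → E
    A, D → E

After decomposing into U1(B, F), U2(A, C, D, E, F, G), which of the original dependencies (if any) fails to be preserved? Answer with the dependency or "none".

Check B, C, E → A: no single fragment contains all of {A, B, C, E}, and the restricted closure of {B, C, E} across the fragments never reaches {A}.
A, E → F is preserved.
A → G is preserved.
D → C, G is preserved.
A, G → E is preserved.
A, D → E is preserved.

B, C, E → A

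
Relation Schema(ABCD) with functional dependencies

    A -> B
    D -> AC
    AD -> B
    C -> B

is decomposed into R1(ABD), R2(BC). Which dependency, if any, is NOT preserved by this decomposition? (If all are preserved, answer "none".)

Check D → AC: no single fragment contains all of {ACD}, and the restricted closure of {D} across the fragments never reaches {AC}.
A → B is preserved.
AD → B is preserved.
C → B is preserved.

D -> AC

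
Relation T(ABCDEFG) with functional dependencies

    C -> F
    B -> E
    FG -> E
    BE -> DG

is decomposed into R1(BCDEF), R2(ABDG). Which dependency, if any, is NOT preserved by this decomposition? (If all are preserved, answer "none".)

FG -> E

Check FG → E: no single fragment contains all of {EFG}, and the restricted closure of {FG} across the fragments never reaches {E}.
C → F is preserved.
B → E is preserved.
BE → DG is preserved.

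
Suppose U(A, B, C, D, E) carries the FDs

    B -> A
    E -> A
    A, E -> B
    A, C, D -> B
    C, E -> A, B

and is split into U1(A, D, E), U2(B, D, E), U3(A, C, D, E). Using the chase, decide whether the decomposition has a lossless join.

Yes

Chase test. Columns are A, B, C, D, E; row i has aⱼ where attribute j ∈ Ui, else bᵢⱼ.
Initial tableau (one row per fragment):
  row 1: a1 b12 b13 a4 a5
  row 2: b21 a2 b23 a4 a5
  row 3: a1 b32 a3 a4 a5
Rows 1 and 2 agree on E; apply E→A and equate their A entries.
Rows 1 and 2 agree on A, E; apply A, E→B and equate their B entries.
Rows 1 and 3 agree on A, E; apply A, E→B and equate their B entries.
Row 3 is now all distinguished symbols — the join is lossless.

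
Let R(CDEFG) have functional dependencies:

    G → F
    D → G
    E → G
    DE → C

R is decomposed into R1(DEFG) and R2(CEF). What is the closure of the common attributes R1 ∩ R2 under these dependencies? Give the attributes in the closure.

R1 ∩ R2 = {EF}.
E → G applies, adding G
Closure: {EFG}.

EFG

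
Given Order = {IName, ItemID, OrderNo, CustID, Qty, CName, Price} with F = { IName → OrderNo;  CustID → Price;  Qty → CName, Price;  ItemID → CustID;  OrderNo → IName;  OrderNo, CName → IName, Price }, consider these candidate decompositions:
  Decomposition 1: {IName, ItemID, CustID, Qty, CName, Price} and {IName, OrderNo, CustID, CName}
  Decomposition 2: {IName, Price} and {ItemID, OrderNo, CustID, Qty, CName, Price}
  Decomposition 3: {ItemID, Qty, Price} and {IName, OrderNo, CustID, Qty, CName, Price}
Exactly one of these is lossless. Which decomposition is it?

Decomposition 1: common = {IName, CustID, CName}, closure = {IName, OrderNo, CustID, CName, Price} → lossless.
Decomposition 2: common = {Price}, closure = {Price} → lossy.
Decomposition 3: common = {Qty, Price}, closure = {Qty, CName, Price} → lossy.

Decomposition 1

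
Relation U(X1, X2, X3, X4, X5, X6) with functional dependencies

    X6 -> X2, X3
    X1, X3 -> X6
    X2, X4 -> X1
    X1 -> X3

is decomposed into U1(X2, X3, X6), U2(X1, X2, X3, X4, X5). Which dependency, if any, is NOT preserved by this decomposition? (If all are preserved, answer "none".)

X1, X3 -> X6

Check X1, X3 → X6: no single fragment contains all of {X1, X3, X6}, and the restricted closure of {X1, X3} across the fragments never reaches {X6}.
X6 → X2, X3 is preserved.
X2, X4 → X1 is preserved.
X1 → X3 is preserved.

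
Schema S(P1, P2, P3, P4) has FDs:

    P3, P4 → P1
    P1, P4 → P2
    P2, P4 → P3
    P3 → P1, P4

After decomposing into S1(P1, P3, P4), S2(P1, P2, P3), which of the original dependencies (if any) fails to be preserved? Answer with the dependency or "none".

P2, P4 → P3

Check P2, P4 → P3: no single fragment contains all of {P2, P3, P4}, and the restricted closure of {P2, P4} across the fragments never reaches {P3}.
P3, P4 → P1 is preserved.
P1, P4 → P2 is preserved.
P3 → P1, P4 is preserved.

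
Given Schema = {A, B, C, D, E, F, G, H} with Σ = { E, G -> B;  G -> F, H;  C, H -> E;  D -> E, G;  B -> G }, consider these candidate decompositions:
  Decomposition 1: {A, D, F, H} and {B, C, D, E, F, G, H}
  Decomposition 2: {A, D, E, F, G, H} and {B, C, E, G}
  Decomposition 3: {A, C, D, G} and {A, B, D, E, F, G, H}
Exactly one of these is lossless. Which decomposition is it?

Decomposition 3

Decomposition 1: common = {D, F, H}, closure = {B, D, E, F, G, H} → lossy.
Decomposition 2: common = {E, G}, closure = {B, E, F, G, H} → lossy.
Decomposition 3: common = {A, D, G}, closure = {A, B, D, E, F, G, H} → lossless.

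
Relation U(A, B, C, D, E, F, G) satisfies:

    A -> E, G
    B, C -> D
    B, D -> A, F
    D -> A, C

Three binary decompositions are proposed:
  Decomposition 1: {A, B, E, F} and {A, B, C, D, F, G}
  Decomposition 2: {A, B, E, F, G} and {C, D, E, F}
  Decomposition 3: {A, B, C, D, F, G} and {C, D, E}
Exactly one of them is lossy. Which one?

Decomposition 2

Decomposition 1: common = {A, B, F}, closure = {A, B, E, F, G} → lossless.
Decomposition 2: common = {E, F}, closure = {E, F} → lossy.
Decomposition 3: common = {C, D}, closure = {A, C, D, E, G} → lossless.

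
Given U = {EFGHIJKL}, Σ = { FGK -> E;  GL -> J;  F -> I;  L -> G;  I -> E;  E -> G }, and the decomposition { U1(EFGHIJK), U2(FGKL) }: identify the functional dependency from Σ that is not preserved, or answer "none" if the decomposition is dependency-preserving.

GL -> J

Check GL → J: no single fragment contains all of {GJL}, and the restricted closure of {GL} across the fragments never reaches {J}.
FGK → E is preserved.
F → I is preserved.
L → G is preserved.
I → E is preserved.
E → G is preserved.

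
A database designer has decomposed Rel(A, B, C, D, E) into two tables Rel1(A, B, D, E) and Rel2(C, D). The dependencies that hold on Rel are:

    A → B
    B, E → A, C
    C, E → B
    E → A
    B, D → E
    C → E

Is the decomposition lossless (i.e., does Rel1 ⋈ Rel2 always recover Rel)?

Common attributes: Rel1 ∩ Rel2 = {D}.
No dependency enlarges {D}, so (D)⁺ = {D}.
The closure contains neither all of Rel1 = {A, B, D, E} nor all of Rel2 = {C, D}, so the common attributes are not a superkey of either fragment. The join is lossy.

No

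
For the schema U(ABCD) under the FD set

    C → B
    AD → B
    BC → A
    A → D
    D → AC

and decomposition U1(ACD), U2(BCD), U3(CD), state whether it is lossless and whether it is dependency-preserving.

lossless and dependency-preserving

Lossless test (chase): Rows 1 and 2 agree on C; apply C→B and equate their B entries. Rows 1 and 3 agree on C; apply C→B and equate their B entries. Rows 1 and 2 agree on BC; apply BC→A and equate their A entries. Rows 1 and 3 agree on BC; apply BC→A and equate their A entries. Row 1 is now all distinguished symbols — the join is lossless.
Dependency preservation: AD → B; BC → A are not contained in any single fragment, but the restricted closure of each left-hand side across the fragments still reaches the right-hand side; the remaining FDs each lie inside some fragment. All dependencies are preserved.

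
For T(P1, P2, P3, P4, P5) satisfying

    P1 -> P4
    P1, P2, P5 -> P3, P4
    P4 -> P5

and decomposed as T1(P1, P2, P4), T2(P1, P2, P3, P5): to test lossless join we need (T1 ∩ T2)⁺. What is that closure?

T1 ∩ T2 = {P1, P2}.
P1 → P4 applies, adding P4
P4 → P5 applies, adding P5
P1, P2, P5 → P3, P4 applies, adding P3
Closure: {P1, P2, P3, P4, P5}.

P1, P2, P3, P4, P5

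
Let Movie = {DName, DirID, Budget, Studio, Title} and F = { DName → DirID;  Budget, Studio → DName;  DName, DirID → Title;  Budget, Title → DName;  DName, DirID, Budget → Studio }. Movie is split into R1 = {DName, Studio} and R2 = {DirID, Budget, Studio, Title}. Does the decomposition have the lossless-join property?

Common attributes: R1 ∩ R2 = {Studio}.
No dependency enlarges {Studio}, so (Studio)⁺ = {Studio}.
The closure contains neither all of R1 = {DName, Studio} nor all of R2 = {DirID, Budget, Studio, Title}, so the common attributes are not a superkey of either fragment. The join is lossy.

No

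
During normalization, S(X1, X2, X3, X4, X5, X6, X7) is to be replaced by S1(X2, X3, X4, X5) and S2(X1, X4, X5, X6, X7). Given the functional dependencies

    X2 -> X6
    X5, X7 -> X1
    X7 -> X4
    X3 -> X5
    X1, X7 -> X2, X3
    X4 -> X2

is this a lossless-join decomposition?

No

Common attributes: S1 ∩ S2 = {X4, X5}.
Closure of {X4, X5}: X4 → X2 applies, adding X2; X2 → X6 applies, adding X6. So (X4, X5)⁺ = {X2, X4, X5, X6}.
The closure contains neither all of S1 = {X2, X3, X4, X5} nor all of S2 = {X1, X4, X5, X6, X7}, so the common attributes are not a superkey of either fragment. The join is lossy.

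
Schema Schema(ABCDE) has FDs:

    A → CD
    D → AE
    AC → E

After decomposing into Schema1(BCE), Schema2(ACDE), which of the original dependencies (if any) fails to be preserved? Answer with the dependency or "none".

A → CD lies within Schema2.
D → AE lies within Schema2.
AC → E lies within Schema2.
Every dependency is enforceable on the fragments, so the decomposition is dependency-preserving.

none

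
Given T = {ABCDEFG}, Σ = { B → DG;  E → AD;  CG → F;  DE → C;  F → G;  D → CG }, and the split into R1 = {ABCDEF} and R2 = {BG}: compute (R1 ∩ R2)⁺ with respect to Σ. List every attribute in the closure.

R1 ∩ R2 = {B}.
B → DG applies, adding DG
D → CG applies, adding C
CG → F applies, adding F
Closure: {BCDFG}.

BCDFG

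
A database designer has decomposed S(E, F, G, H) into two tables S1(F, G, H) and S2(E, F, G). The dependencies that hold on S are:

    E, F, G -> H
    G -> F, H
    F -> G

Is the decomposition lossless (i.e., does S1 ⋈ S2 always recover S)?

Yes

Common attributes: S1 ∩ S2 = {F, G}.
Closure of {F, G}: G → F, H applies, adding H. So (F, G)⁺ = {F, G, H}.
This closure contains every attribute of S1, so S1 ∩ S2 → S1. The join is lossless.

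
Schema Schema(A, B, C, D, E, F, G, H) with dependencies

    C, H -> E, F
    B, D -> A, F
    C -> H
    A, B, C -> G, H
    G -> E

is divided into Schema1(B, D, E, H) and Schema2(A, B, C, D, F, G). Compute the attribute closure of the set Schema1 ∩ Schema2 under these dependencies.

Schema1 ∩ Schema2 = {B, D}.
B, D → A, F applies, adding A, F
Closure: {A, B, D, F}.

A, B, D, F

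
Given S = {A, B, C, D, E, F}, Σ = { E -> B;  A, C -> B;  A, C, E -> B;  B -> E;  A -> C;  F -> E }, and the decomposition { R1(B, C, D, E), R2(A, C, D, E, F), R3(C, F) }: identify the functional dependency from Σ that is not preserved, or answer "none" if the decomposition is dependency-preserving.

E → B lies within R1.
A, C → B: restricted closure across fragments reaches B.
A, C, E → B: restricted closure across fragments reaches B.
B → E lies within R1.
A → C lies within R2.
F → E lies within R2.
Every dependency is enforceable on the fragments, so the decomposition is dependency-preserving.

none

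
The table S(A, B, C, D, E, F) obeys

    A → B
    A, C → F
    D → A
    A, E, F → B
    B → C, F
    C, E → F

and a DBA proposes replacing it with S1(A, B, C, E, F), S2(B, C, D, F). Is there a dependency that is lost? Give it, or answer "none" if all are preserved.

D → A

Check D → A: no single fragment contains all of {A, D}, and the restricted closure of {D} across the fragments never reaches {A}.
A → B is preserved.
A, C → F is preserved.
A, E, F → B is preserved.
B → C, F is preserved.
C, E → F is preserved.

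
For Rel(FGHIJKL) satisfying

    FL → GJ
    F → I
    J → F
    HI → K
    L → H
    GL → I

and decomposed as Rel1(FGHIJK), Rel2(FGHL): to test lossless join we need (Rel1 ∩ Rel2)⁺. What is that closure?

Rel1 ∩ Rel2 = {FGH}.
F → I applies, adding I
HI → K applies, adding K
Closure: {FGHIK}.

FGHIK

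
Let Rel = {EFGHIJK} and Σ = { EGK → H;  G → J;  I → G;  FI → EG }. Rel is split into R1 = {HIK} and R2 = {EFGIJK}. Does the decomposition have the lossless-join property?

Common attributes: R1 ∩ R2 = {IK}.
Closure of {IK}: I → G applies, adding G; G → J applies, adding J. So (IK)⁺ = {GIJK}.
The closure contains neither all of R1 = {HIK} nor all of R2 = {EFGIJK}, so the common attributes are not a superkey of either fragment. The join is lossy.

No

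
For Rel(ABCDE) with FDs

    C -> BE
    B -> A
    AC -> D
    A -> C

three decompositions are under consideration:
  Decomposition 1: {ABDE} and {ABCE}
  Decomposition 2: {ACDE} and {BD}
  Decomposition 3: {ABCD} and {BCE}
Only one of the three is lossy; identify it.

Decomposition 2

Decomposition 1: common = {ABE}, closure = {ABCDE} → lossless.
Decomposition 2: common = {D}, closure = {D} → lossy.
Decomposition 3: common = {BC}, closure = {ABCDE} → lossless.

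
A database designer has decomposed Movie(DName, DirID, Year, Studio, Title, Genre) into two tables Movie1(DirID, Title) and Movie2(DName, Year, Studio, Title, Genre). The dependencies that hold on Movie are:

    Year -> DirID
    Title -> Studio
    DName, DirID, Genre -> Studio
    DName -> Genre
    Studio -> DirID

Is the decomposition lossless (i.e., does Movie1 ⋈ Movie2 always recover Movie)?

Yes

Common attributes: Movie1 ∩ Movie2 = {Title}.
Closure of {Title}: Title → Studio applies, adding Studio; Studio → DirID applies, adding DirID. So (Title)⁺ = {DirID, Studio, Title}.
This closure contains every attribute of Movie1, so Movie1 ∩ Movie2 → Movie1. The join is lossless.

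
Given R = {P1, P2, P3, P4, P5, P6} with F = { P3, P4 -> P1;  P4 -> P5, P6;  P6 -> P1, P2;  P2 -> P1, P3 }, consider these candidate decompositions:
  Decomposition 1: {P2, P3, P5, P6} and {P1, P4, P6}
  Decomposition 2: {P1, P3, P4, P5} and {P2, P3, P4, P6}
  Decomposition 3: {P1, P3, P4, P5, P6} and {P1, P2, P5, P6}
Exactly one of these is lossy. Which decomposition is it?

Decomposition 1

Decomposition 1: common = {P6}, closure = {P1, P2, P3, P6} → lossy.
Decomposition 2: common = {P3, P4}, closure = {P1, P2, P3, P4, P5, P6} → lossless.
Decomposition 3: common = {P1, P5, P6}, closure = {P1, P2, P3, P5, P6} → lossless.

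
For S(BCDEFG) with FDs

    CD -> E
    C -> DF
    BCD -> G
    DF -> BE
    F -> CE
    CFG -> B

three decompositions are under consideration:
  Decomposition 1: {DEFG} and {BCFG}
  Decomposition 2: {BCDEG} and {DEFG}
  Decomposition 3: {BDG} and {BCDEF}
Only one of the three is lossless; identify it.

Decomposition 1

Decomposition 1: common = {FG}, closure = {BCDEFG} → lossless.
Decomposition 2: common = {DEG}, closure = {DEG} → lossy.
Decomposition 3: common = {BD}, closure = {BD} → lossy.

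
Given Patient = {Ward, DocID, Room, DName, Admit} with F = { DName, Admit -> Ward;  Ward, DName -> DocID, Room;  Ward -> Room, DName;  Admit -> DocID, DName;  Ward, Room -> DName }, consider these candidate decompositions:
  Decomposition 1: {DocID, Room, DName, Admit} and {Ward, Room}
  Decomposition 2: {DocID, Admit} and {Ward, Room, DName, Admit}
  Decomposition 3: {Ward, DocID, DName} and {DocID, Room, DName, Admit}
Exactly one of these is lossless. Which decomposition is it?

Decomposition 2

Decomposition 1: common = {Room}, closure = {Room} → lossy.
Decomposition 2: common = {Admit}, closure = {Ward, DocID, Room, DName, Admit} → lossless.
Decomposition 3: common = {DocID, DName}, closure = {DocID, DName} → lossy.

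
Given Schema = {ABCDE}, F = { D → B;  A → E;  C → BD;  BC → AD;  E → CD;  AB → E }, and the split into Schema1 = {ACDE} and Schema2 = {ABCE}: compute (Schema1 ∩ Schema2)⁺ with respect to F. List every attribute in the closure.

Schema1 ∩ Schema2 = {ACE}.
C → BD applies, adding BD
Closure: {ABCDE}.

ABCDE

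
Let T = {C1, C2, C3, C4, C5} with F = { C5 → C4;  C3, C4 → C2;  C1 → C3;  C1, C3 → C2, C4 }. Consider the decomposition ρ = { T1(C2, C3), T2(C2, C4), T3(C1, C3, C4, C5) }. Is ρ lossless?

Chase test. Columns are C1, C2, C3, C4, C5; row i has aⱼ where attribute j ∈ Ti, else bᵢⱼ.
Initial tableau (one row per fragment):
  row 1: b11 a2 a3 b14 b15
  row 2: b21 a2 b23 a4 b25
  row 3: a1 b32 a3 a4 a5
No row becomes fully distinguished — the join is lossy.

No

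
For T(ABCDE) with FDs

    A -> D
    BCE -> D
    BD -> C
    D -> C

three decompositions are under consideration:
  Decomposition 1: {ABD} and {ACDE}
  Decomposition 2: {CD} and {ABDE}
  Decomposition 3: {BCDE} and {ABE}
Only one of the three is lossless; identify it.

Decomposition 2

Decomposition 1: common = {AD}, closure = {ACD} → lossy.
Decomposition 2: common = {D}, closure = {CD} → lossless.
Decomposition 3: common = {BE}, closure = {BE} → lossy.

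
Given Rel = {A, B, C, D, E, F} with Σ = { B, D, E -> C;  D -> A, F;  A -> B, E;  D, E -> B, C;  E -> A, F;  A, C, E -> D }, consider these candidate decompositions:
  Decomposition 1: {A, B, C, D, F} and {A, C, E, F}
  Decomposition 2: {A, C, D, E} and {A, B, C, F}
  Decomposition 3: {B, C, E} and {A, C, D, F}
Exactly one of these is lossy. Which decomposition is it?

Decomposition 1: common = {A, C, F}, closure = {A, B, C, D, E, F} → lossless.
Decomposition 2: common = {A, C}, closure = {A, B, C, D, E, F} → lossless.
Decomposition 3: common = {C}, closure = {C} → lossy.

Decomposition 3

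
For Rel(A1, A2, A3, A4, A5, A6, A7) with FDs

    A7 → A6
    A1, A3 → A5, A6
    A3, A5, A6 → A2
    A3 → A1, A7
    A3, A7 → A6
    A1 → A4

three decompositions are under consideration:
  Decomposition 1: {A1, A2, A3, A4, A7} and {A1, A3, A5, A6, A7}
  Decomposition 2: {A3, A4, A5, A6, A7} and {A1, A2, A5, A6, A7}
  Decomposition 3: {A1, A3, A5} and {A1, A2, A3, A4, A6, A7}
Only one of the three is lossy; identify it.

Decomposition 1: common = {A1, A3, A7}, closure = {A1, A2, A3, A4, A5, A6, A7} → lossless.
Decomposition 2: common = {A5, A6, A7}, closure = {A5, A6, A7} → lossy.
Decomposition 3: common = {A1, A3}, closure = {A1, A2, A3, A4, A5, A6, A7} → lossless.

Decomposition 2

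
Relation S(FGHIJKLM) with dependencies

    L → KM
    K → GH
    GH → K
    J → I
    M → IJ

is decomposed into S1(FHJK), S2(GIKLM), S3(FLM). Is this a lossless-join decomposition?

No

Chase test. Columns are FGHIJKLM; row i has aⱼ where attribute j ∈ Si, else bᵢⱼ.
Initial tableau (one row per fragment):
  row 1: a1 b12 a3 b14 a5 a6 b17 b18
  row 2: b21 a2 b23 a4 b25 a6 a7 a8
  row 3: a1 b32 b33 b34 b35 b36 a7 a8
Rows 2 and 3 agree on L; apply L→KM and equate their KM entries.
Rows 1 and 2 agree on K; apply K→GH and equate their GH entries.
Rows 1 and 3 agree on K; apply K→GH and equate their GH entries.
Rows 2 and 3 agree on M; apply M→IJ and equate their IJ entries.
No row becomes fully distinguished — the join is lossy.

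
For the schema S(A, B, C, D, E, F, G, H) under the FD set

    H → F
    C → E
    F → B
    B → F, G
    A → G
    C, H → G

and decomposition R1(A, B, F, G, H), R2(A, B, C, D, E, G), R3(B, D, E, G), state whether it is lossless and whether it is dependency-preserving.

lossy but dependency-preserving

Lossless test (chase): Rows 1 and 2 agree on B; apply B→F, G and equate their F, G entries. Rows 1 and 3 agree on B; apply B→F, G and equate their F, G entries. No row becomes fully distinguished — the join is lossy.
Dependency preservation: C, H → G is not contained in any single fragment, but the restricted closure of its left-hand side across the fragments still reaches the right-hand side; the remaining FDs each lie inside some fragment. All dependencies are preserved.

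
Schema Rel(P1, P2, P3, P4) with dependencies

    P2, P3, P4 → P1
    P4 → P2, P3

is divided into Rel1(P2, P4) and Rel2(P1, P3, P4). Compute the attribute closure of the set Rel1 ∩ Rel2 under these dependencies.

P1, P2, P3, P4

Rel1 ∩ Rel2 = {P4}.
P4 → P2, P3 applies, adding P2, P3
P2, P3, P4 → P1 applies, adding P1
Closure: {P1, P2, P3, P4}.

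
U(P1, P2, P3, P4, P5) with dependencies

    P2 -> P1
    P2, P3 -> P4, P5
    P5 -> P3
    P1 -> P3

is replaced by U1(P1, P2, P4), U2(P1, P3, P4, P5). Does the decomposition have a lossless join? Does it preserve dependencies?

Lossless test: (P1, P4)⁺ = {P1, P3, P4}, which is a superkey of neither fragment — lossy.
Dependency preservation: the restricted closure of {P2, P3} across the fragments never reaches {P4, P5}, so P2, P3 → P4, P5 cannot be enforced without a join — not preserved.

lossy and not dependency-preserving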